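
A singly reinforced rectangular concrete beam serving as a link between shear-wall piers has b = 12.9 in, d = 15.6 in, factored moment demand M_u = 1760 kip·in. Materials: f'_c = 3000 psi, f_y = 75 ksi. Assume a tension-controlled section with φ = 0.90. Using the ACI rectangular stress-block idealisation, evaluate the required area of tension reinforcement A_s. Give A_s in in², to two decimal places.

A_s ≈ 1.95 in²

M_n = M_u/φ = 1760/0.90 = 1955.56 kip·in.
From M_n = 0.85 f'_c a b (d − a/2):
a = d − √(d² − 2M_n/(0.85 f'_c b)) = 15.6 − √(15.6² − 2 × 1955.56/(0.85 × 3 × 12.9)) = 4.444 in.
A_s = 0.85 f'_c a b / f_y = 0.85 × 3 × 4.444 × 12.9 / 75 = 1.949 in².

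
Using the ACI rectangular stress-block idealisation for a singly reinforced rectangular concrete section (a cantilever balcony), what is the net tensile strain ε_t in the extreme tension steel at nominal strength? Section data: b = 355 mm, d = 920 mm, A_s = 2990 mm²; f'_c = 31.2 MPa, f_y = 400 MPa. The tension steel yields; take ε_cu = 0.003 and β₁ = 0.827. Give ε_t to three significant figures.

a = A_s f_y/(0.85 f'_c b) = 127.04 mm.
β₁ = 0.827, so c = a/β₁ = 127.04/0.827 = 153.62 mm.
From the linear strain diagram with ε_cu = 0.003: ε_t = 0.003 (d − c)/c = 0.003 × (920 − 153.62)/153.62 = 0.0150.
Since ε_t ≥ 0.005, the section is tension-controlled.

ε_t ≈ 0.0150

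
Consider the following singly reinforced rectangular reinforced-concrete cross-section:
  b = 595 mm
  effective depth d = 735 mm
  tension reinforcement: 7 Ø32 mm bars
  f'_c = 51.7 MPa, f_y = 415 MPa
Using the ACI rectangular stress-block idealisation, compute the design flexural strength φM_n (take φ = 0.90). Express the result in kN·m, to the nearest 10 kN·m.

φM_n ≈ 1450 kN·m

A_s = 7 × 804 = 5628 mm².
T = A_s f_y = 5628 × 415 = 2335620 N = 2335.62 kN.
From C = T: a = T/(0.85 f'_c b) = 2335620/(0.85 × 51.7 × 595) = 89.33 mm.
M_n = T(d − a/2) = 2335.62 kN × (735 − 44.665) mm = 1612.36 kN·m.
φM_n = 0.90 × 1612.36 = 1451.12 kN·m.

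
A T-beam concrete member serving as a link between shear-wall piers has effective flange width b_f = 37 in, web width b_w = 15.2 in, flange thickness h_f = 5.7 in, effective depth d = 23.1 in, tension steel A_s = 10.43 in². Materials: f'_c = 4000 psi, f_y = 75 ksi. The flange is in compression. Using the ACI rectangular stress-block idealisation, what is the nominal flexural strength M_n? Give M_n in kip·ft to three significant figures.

M_n ≈ 1300 kip·ft

Tension: T = A_s f_y = 10.43 × 75 = 782.25 kips.
Try a within the flange: a = T/(0.85 f'_c b_f) = 782.25/(0.85 × 4 × 37) = 6.218 in.
a = 6.218 > h_f = 5.7 in: the block extends into the web. Split into flange-overhang and web parts.
C_f = 0.85 f'_c (b_f − b_w) h_f = 0.85 × 4 × (37 − 15.2) × 5.7 = 422.5 kips.
Remaining web compression depth: a_w = (T − C_f)/(0.85 f'_c b_w) = (782.25 − 422.5)/(0.85 × 4 × 15.2) = 6.961 in.
M_n = C_f(d − h_f/2) + (T − C_f)(d − a_w/2) = 422.5 × (23.1 − 2.85) + 359.75 × (23.1 − 3.4805) = 8555.6 + 7058.1 = 15613.7 kip·in.
M_n = 15613.7/12 = 1301.14 kip·ft.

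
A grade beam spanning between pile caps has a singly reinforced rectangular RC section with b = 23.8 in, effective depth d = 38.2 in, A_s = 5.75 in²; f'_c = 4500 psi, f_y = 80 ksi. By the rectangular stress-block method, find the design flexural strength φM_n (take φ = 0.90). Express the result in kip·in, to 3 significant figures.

T = A_s f_y = 5.75 × 80 = 460 kips.
a = T/(0.85 f'_c b) = 460/(0.85 × 4.5 × 23.8) = 5.053 in.
M_n = T(d − a/2) = 460 × (38.2 − 2.5265) = 16409.8 kip·in.
φM_n = 0.90 × 16409.8 = 14768.8 kip·in.

φM_n ≈ 14800 kip·in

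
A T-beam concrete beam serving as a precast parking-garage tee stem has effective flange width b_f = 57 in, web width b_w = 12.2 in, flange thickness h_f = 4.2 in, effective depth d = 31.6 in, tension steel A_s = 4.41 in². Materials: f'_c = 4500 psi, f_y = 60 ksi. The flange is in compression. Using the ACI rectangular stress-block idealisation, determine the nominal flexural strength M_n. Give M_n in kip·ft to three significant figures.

M_n ≈ 683 kip·ft

Tension: T = A_s f_y = 4.41 × 60 = 264.6 kips.
Try a within the flange: a = T/(0.85 f'_c b_f) = 264.6/(0.85 × 4.5 × 57) = 1.214 in.
Since a = 1.214 ≤ h_f = 4.2 in, the stress block lies entirely in the flange; analyse as a rectangular beam of width b_f.
M_n = T(d − a/2) = 264.6 × (31.6 − 0.607) = 8200.7 kip·in.
M_n = 8200.7/12 = 683.39 kip·ft.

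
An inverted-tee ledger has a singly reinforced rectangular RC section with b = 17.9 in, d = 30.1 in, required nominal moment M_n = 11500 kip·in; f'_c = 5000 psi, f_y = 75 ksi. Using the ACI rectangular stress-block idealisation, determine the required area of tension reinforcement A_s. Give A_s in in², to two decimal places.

From M_n = 0.85 f'_c a b (d − a/2):
a = d − √(d² − 2M_n/(0.85 f'_c b)) = 30.1 − √(30.1² − 2 × 11500/(0.85 × 5 × 17.9)) = 5.530 in.
A_s = 0.85 f'_c a b / f_y = 0.85 × 5 × 5.530 × 17.9 / 75 = 5.609 in².

A_s ≈ 5.61 in²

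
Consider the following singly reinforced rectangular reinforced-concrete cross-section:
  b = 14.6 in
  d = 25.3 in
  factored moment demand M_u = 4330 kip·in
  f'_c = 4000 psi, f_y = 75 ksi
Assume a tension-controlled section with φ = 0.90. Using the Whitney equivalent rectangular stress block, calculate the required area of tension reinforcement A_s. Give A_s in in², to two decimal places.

M_n = M_u/φ = 4330/0.90 = 4811.11 kip·in.
From M_n = 0.85 f'_c a b (d − a/2):
a = d − √(d² − 2M_n/(0.85 f'_c b)) = 25.3 − √(25.3² − 2 × 4811.11/(0.85 × 4 × 14.6)) = 4.175 in.
A_s = 0.85 f'_c a b / f_y = 0.85 × 4 × 4.175 × 14.6 / 75 = 2.763 in².

A_s ≈ 2.76 in²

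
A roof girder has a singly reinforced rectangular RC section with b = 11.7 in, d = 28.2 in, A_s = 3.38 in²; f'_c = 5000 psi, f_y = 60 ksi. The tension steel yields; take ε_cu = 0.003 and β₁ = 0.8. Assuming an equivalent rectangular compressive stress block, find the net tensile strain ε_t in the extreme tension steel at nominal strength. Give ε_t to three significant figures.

ε_t ≈ 0.0136

a = A_s f_y/(0.85 f'_c b) = 4.078 in.
β₁ = 0.8, so c = a/β₁ = 4.078/0.8 = 5.098 in.
From the linear strain diagram with ε_cu = 0.003: ε_t = 0.003 (d − c)/c = 0.003 × (28.2 − 5.098)/5.098 = 0.0136.
Since ε_t ≥ 0.005, the section is tension-controlled.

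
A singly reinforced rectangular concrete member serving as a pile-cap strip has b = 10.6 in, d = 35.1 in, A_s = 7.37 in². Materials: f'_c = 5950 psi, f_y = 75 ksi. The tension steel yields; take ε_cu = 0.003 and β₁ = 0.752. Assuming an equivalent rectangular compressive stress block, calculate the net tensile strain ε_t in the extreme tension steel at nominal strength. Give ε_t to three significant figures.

a = A_s f_y/(0.85 f'_c b) = 10.311 in.
β₁ = 0.752, so c = a/β₁ = 10.311/0.752 = 13.711 in.
From the linear strain diagram with ε_cu = 0.003: ε_t = 0.003 (d − c)/c = 0.003 × (35.1 − 13.711)/13.711 = 0.00468.
ε_t is between 0.004 and 0.005 — transition zone.

ε_t ≈ 0.00468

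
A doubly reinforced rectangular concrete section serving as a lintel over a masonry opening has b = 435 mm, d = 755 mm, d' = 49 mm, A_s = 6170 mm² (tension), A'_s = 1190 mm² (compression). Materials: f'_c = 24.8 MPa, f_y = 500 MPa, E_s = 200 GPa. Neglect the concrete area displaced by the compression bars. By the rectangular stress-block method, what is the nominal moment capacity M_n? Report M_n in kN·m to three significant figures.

Assume both tension and compression steel yield.
Net tension couple steel: A_s − A'_s = 4980 mm².
a = (A_s − A'_s) f_y / (0.85 f'_c b) = 2490000/(0.85 × 24.8 × 435) = 271.54 mm.
c = a/β₁ = 271.54/0.85 = 319.46 mm; ε'_s = 0.003(c − d')/c = 0.0025 ≥ f_y/E_s = 0.0025, so compression steel does yield.
M_n = (A_s − A'_s) f_y (d − a/2) + A'_s f_y (d − d') = [2490000 × (755 − 135.77) + 595000 × (755 − 49)] × 10⁻⁶ = 1541.88 + 420.07 = 1961.95 kN·m.

M_n ≈ 1960 kN·m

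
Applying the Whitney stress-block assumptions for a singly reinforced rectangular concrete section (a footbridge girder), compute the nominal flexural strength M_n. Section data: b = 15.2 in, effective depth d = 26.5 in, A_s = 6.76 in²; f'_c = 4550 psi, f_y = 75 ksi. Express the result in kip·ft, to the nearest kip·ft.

T = A_s f_y = 6.76 × 75 = 507 kips.
a = T/(0.85 f'_c b) = 507/(0.85 × 4.55 × 15.2) = 8.625 in.
M_n = T(d − a/2) = 507 × (26.5 − 4.3125) = 11249.1 kip·in = 11249.1/12 = 937.43 kip·ft.

M_n ≈ 937 kip·ft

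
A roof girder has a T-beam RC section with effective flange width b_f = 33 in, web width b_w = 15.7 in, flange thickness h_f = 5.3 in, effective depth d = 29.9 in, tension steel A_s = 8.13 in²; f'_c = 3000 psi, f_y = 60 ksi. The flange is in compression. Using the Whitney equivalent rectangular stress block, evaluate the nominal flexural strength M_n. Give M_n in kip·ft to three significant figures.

M_n ≈ 1100 kip·ft

Tension: T = A_s f_y = 8.13 × 60 = 487.8 kips.
Try a within the flange: a = T/(0.85 f'_c b_f) = 487.8/(0.85 × 3 × 33) = 5.797 in.
a = 5.797 > h_f = 5.3 in: the block extends into the web. Split into flange-overhang and web parts.
C_f = 0.85 f'_c (b_f − b_w) h_f = 0.85 × 3 × (33 − 15.7) × 5.3 = 233.8 kips.
Remaining web compression depth: a_w = (T − C_f)/(0.85 f'_c b_w) = (487.8 − 233.8)/(0.85 × 3 × 15.7) = 6.344 in.
M_n = C_f(d − h_f/2) + (T − C_f)(d − a_w/2) = 233.8 × (29.9 − 2.65) + 254 × (29.9 − 3.172) = 6371.1 + 6788.9 = 13160.0 kip·in.
M_n = 13160.0/12 = 1096.67 kip·ft.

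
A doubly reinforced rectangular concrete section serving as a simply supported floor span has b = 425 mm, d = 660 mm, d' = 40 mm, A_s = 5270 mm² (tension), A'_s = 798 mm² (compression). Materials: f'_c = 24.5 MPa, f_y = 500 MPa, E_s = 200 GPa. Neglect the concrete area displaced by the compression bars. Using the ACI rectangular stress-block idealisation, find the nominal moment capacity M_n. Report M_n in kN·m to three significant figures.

M_n ≈ 1440 kN·m

Assume both tension and compression steel yield.
Net tension couple steel: A_s − A'_s = 4472 mm².
a = (A_s − A'_s) f_y / (0.85 f'_c b) = 2236000/(0.85 × 24.5 × 425) = 252.64 mm.
c = a/β₁ = 252.64/0.85 = 297.22 mm; ε'_s = 0.003(c − d')/c = 0.0026 ≥ f_y/E_s = 0.0025, so compression steel does yield.
M_n = (A_s − A'_s) f_y (d − a/2) + A'_s f_y (d − d') = [2236000 × (660 − 126.32) + 399000 × (660 − 40)] × 10⁻⁶ = 1193.31 + 247.38 = 1440.69 kN·m.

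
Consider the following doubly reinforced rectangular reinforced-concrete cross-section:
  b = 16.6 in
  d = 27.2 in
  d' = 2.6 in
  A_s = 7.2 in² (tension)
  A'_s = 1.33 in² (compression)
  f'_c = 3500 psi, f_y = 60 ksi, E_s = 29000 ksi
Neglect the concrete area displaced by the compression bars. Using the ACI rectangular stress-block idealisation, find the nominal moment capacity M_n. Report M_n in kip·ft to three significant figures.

Assume both steels yield.
a = (A_s − A'_s) f_y/(0.85 f'_c b) = (7.2 − 1.33) × 60/(0.85 × 3.5 × 16.6) = 7.132 in.
c = a/β₁ = 7.132/0.85 = 8.391 in; ε'_s = 0.003(c − d')/c = 0.0021 ≥ ε_y = 0.0021, so the compression steel yields.
M_n = (A_s − A'_s) f_y (d − a/2) + A'_s f_y (d − d') = 352.2 × (27.2 − 3.566) + 79.8 × (27.2 − 2.6) = 8323.9 + 1963.1 = 10287.0 kip·in = 10287.0/12 = 857.25 kip·ft.

M_n ≈ 857 kip·ft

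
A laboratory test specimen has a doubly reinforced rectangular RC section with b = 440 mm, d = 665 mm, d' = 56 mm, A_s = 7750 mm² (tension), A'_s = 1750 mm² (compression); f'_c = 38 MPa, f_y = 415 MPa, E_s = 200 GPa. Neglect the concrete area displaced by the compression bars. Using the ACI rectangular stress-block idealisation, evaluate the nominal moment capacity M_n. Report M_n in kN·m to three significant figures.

M_n ≈ 1880 kN·m

Assume both tension and compression steel yield.
Net tension couple steel: A_s − A'_s = 6000 mm².
a = (A_s − A'_s) f_y / (0.85 f'_c b) = 2490000/(0.85 × 38 × 440) = 175.20 mm.
c = a/β₁ = 175.20/0.779 = 224.90 mm; ε'_s = 0.003(c − d')/c = 0.0023 ≥ f_y/E_s = 0.0021, so compression steel does yield.
M_n = (A_s − A'_s) f_y (d − a/2) + A'_s f_y (d − d') = [2490000 × (665 − 87.6) + 726250 × (665 − 56)] × 10⁻⁶ = 1437.73 + 442.29 = 1880.02 kN·m.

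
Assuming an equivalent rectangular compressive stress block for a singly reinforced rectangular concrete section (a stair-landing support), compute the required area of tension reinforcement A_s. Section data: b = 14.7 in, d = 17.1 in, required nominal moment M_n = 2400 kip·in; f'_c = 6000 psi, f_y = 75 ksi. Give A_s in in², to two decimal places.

A_s ≈ 1.99 in²

From M_n = 0.85 f'_c a b (d − a/2):
a = d − √(d² − 2M_n/(0.85 f'_c b)) = 17.1 − √(17.1² − 2 × 2400/(0.85 × 6 × 14.7)) = 1.988 in.
A_s = 0.85 f'_c a b / f_y = 0.85 × 6 × 1.988 × 14.7 / 75 = 1.987 in².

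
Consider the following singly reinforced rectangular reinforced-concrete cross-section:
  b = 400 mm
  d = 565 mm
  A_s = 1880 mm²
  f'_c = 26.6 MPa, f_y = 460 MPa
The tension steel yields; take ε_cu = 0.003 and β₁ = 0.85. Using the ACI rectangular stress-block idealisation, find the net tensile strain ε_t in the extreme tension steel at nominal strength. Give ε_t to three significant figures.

ε_t ≈ 0.0121

a = A_s f_y/(0.85 f'_c b) = 95.62 mm.
β₁ = 0.85, so c = a/β₁ = 95.62/0.85 = 112.49 mm.
From the linear strain diagram with ε_cu = 0.003: ε_t = 0.003 (d − c)/c = 0.003 × (565 − 112.49)/112.49 = 0.0121.
Since ε_t ≥ 0.005, the section is tension-controlled.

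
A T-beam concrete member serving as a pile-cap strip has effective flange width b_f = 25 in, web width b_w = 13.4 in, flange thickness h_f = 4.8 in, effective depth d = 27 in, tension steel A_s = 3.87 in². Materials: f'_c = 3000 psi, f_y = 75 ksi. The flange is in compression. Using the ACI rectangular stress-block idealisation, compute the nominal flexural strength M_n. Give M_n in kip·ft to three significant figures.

M_n ≈ 598 kip·ft

Tension: T = A_s f_y = 3.87 × 75 = 290.25 kips.
Try a within the flange: a = T/(0.85 f'_c b_f) = 290.25/(0.85 × 3 × 25) = 4.553 in.
Since a = 4.553 ≤ h_f = 4.8 in, the stress block lies entirely in the flange; analyse as a rectangular beam of width b_f.
M_n = T(d − a/2) = 290.25 × (27 − 2.2765) = 7176.0 kip·in.
M_n = 7176.0/12 = 598.00 kip·ft.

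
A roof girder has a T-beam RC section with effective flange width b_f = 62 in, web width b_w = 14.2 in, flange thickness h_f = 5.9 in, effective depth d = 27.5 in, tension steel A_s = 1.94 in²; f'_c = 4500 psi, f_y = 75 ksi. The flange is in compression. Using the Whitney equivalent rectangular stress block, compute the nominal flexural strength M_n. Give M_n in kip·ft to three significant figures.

M_n ≈ 330 kip·ft

Tension: T = A_s f_y = 1.94 × 75 = 145.5 kips.
Try a within the flange: a = T/(0.85 f'_c b_f) = 145.5/(0.85 × 4.5 × 62) = 0.614 in.
Since a = 0.614 ≤ h_f = 5.9 in, the stress block lies entirely in the flange; analyse as a rectangular beam of width b_f.
M_n = T(d − a/2) = 145.5 × (27.5 − 0.307) = 3956.6 kip·in.
M_n = 3956.6/12 = 329.72 kip·ft.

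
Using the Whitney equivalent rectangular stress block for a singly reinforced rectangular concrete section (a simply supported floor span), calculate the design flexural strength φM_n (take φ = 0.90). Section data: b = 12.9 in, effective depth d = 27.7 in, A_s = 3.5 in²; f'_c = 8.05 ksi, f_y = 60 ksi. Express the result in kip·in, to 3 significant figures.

T = A_s f_y = 3.5 × 60 = 210 kips.
a = T/(0.85 f'_c b) = 210/(0.85 × 8.05 × 12.9) = 2.379 in.
M_n = T(d − a/2) = 210 × (27.7 − 1.1895) = 5567.2 kip·in.
φM_n = 0.90 × 5567.2 = 5010.5 kip·in.

φM_n ≈ 5010 kip·in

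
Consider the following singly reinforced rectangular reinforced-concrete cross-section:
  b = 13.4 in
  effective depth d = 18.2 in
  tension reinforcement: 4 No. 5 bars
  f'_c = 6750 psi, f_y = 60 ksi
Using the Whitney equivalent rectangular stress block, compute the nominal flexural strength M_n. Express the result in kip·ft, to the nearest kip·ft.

A_s = 4 × 0.31 = 1.24 in².
T = A_s f_y = 1.24 × 60 = 74.4 kips.
a = T/(0.85 f'_c b) = 74.4/(0.85 × 6.75 × 13.4) = 0.968 in.
M_n = T(d − a/2) = 74.4 × (18.2 − 0.484) = 1318.1 kip·in = 1318.1/12 = 109.84 kip·ft.

M_n ≈ 110 kip·ft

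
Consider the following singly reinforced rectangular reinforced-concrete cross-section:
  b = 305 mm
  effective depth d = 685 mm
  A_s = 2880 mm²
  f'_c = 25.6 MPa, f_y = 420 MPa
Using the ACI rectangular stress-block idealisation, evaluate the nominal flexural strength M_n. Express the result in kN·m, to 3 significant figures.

T = A_s f_y = 2880 × 420 = 1209600 N = 1209.6 kN.
From C = T: a = T/(0.85 f'_c b) = 1209600/(0.85 × 25.6 × 305) = 182.26 mm.
M_n = T(d − a/2) = 1209.6 kN × (685 − 91.13) mm = 718.35 kN·m.

M_n ≈ 718 kN·m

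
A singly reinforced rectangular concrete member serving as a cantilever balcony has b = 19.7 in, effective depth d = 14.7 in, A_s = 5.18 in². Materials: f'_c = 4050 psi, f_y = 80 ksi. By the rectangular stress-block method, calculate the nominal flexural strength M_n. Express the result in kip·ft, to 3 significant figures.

T = A_s f_y = 5.18 × 80 = 414.4 kips.
a = T/(0.85 f'_c b) = 414.4/(0.85 × 4.05 × 19.7) = 6.111 in.
M_n = T(d − a/2) = 414.4 × (14.7 − 3.0555) = 4825.5 kip·in = 4825.5/12 = 402.13 kip·ft.

M_n ≈ 402 kip·ft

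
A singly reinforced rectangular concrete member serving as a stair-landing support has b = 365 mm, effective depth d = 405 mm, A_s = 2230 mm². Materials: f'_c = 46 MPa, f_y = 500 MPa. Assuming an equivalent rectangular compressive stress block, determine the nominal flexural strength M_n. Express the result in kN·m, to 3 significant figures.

T = A_s f_y = 2230 × 500 = 1115000 N = 1115 kN.
From C = T: a = T/(0.85 f'_c b) = 1115000/(0.85 × 46 × 365) = 78.13 mm.
M_n = T(d − a/2) = 1115 kN × (405 − 39.065) mm = 408.02 kN·m.

M_n ≈ 408 kN·m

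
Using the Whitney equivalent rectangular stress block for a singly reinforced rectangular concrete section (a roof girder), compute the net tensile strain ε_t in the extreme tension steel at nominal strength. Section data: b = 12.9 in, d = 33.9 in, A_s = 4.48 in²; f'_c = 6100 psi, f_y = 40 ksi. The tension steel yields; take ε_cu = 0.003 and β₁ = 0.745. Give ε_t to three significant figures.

a = A_s f_y/(0.85 f'_c b) = 2.679 in.
β₁ = 0.745, so c = a/β₁ = 2.679/0.745 = 3.596 in.
From the linear strain diagram with ε_cu = 0.003: ε_t = 0.003 (d − c)/c = 0.003 × (33.9 − 3.596)/3.596 = 0.0253.
Since ε_t ≥ 0.005, the section is tension-controlled.

ε_t ≈ 0.0253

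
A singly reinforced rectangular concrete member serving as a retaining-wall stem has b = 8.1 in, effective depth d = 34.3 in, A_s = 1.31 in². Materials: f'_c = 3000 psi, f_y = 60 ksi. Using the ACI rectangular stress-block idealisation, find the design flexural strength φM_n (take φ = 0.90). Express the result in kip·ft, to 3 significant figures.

φM_n ≈ 191 kip·ft

T = A_s f_y = 1.31 × 60 = 78.6 kips.
a = T/(0.85 f'_c b) = 78.6/(0.85 × 3 × 8.1) = 3.805 in.
M_n = T(d − a/2) = 78.6 × (34.3 − 1.9025) = 2546.4 kip·in = 2546.4/12 = 212.20 kip·ft.
φM_n = 0.90 × 212.20 = 190.98 kip·ft.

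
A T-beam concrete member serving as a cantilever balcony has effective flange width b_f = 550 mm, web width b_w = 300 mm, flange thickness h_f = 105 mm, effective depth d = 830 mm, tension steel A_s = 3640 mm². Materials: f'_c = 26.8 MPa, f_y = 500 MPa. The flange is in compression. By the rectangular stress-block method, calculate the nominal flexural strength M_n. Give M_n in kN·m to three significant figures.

M_n ≈ 1370 kN·m

Tension: T = A_s f_y = 3640 × 500 = 1820000 N.
Try a within the flange: a = T/(0.85 f'_c b_f) = 1820000/(0.85 × 26.8 × 550) = 145.26 mm.
a = 145.26 > h_f = 105 mm: the block extends into the web. Split into flange-overhang and web parts.
C_f = 0.85 f'_c (b_f − b_w) h_f = 0.85 × 26.8 × (550 − 300) × 105 = 597975 N.
Remaining web compression depth: a_w = (T − C_f)/(0.85 f'_c b_w) = (1820000 − 597975)/(0.85 × 26.8 × 300) = 178.82 mm.
M_n = C_f(d − h_f/2) + (T − C_f)(d − a_w/2) = 597975 × (830 − 52.5) + 1222025 × (830 − 89.41) = 464.93 + 905.02 = 1369.95 × 10⁶ N·mm.
M_n = 1369.95 kN·m.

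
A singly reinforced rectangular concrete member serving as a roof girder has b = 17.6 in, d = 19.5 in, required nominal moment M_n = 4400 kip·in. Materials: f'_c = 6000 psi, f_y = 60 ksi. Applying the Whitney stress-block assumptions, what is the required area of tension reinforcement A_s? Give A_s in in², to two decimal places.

A_s ≈ 4.04 in²

From M_n = 0.85 f'_c a b (d − a/2):
a = d − √(d² − 2M_n/(0.85 f'_c b)) = 19.5 − √(19.5² − 2 × 4400/(0.85 × 6 × 17.6)) = 2.701 in.
A_s = 0.85 f'_c a b / f_y = 0.85 × 6 × 2.701 × 17.6 / 60 = 4.041 in².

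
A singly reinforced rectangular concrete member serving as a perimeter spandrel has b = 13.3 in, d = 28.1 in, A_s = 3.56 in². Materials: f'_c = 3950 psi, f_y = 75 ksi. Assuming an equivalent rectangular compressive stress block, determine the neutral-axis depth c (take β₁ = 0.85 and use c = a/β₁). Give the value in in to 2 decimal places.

c ≈ 7.03 in

T = A_s f_y = 3.56 × 75 = 267 kips.
a = T/(0.85 f'_c b) = 267/(0.85 × 3.95 × 13.3) = 5.9792 in.
With β₁ = 0.85, c = a/β₁ = 5.9792/0.85 = 7.03 in.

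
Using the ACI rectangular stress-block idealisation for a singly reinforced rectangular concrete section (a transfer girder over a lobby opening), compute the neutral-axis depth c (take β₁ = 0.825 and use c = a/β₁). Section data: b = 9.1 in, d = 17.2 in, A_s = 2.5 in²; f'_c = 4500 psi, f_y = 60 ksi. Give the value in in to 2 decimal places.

T = A_s f_y = 2.5 × 60 = 150 kips.
a = T/(0.85 f'_c b) = 150/(0.85 × 4.5 × 9.1) = 4.3094 in.
With β₁ = 0.825, c = a/β₁ = 4.3094/0.825 = 5.22 in.

c ≈ 5.22 in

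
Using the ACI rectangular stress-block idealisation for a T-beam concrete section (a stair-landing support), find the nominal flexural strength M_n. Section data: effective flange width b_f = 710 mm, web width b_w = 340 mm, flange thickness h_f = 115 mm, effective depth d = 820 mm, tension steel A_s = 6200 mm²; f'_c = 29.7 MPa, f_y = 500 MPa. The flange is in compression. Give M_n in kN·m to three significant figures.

M_n ≈ 2240 kN·m

Tension: T = A_s f_y = 6200 × 500 = 3100000 N.
Try a within the flange: a = T/(0.85 f'_c b_f) = 3100000/(0.85 × 29.7 × 710) = 172.95 mm.
a = 172.95 > h_f = 115 mm: the block extends into the web. Split into flange-overhang and web parts.
C_f = 0.85 f'_c (b_f − b_w) h_f = 0.85 × 29.7 × (710 − 340) × 115 = 1074175 N.
Remaining web compression depth: a_w = (T − C_f)/(0.85 f'_c b_w) = (3100000 − 1074175)/(0.85 × 29.7 × 340) = 236.02 mm.
M_n = C_f(d − h_f/2) + (T − C_f)(d − a_w/2) = 1074175 × (820 − 57.5) + 2025825 × (820 − 118.01) = 819.06 + 1422.11 = 2241.17 × 10⁶ N·mm.
M_n = 2241.17 kN·m.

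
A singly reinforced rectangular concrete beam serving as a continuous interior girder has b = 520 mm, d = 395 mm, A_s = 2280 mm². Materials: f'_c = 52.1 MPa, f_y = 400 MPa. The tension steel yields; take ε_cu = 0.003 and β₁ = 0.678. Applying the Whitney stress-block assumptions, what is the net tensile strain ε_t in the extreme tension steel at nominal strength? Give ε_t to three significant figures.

ε_t ≈ 0.0173

a = A_s f_y/(0.85 f'_c b) = 39.60 mm.
β₁ = 0.678, so c = a/β₁ = 39.60/0.678 = 58.41 mm.
From the linear strain diagram with ε_cu = 0.003: ε_t = 0.003 (d − c)/c = 0.003 × (395 − 58.41)/58.41 = 0.0173.
Since ε_t ≥ 0.005, the section is tension-controlled.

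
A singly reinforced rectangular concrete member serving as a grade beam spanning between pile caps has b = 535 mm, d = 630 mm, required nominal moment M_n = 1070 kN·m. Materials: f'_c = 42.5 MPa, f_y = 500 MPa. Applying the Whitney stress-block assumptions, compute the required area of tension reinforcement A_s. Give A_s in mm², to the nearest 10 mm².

A_s ≈ 3670 mm²

With M_n = 0.85 f'_c a b (d − a/2), solve the quadratic for a:
a = d − √(d² − 2M_n/(0.85 f'_c b)) = 630 − √(630² − 2 × 1070×10⁶/(0.85 × 42.5 × 535)) = 95.05 mm.
A_s = 0.85 f'_c a b / f_y = 0.85 × 42.5 × 95.05 × 535 / 500 = 3674.0 mm².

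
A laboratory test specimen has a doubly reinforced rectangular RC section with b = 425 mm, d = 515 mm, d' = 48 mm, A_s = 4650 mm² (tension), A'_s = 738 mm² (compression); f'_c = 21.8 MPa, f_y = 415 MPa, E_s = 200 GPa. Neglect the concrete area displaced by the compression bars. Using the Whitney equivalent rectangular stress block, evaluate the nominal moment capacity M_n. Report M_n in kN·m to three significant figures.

M_n ≈ 812 kN·m

Assume both tension and compression steel yield.
Net tension couple steel: A_s − A'_s = 3912 mm².
a = (A_s − A'_s) f_y / (0.85 f'_c b) = 1623480/(0.85 × 21.8 × 425) = 206.15 mm.
c = a/β₁ = 206.15/0.85 = 242.53 mm; ε'_s = 0.003(c − d')/c = 0.0024 ≥ f_y/E_s = 0.0021, so compression steel does yield.
M_n = (A_s − A'_s) f_y (d − a/2) + A'_s f_y (d − d') = [1623480 × (515 − 103.075) + 306270 × (515 − 48)] × 10⁻⁶ = 668.75 + 143.03 = 811.78 kN·m.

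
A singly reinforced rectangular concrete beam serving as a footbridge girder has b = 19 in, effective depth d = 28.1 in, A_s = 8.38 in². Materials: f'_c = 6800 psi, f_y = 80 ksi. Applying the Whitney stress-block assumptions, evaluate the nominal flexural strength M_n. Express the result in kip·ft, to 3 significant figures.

M_n ≈ 1400 kip·ft

T = A_s f_y = 8.38 × 80 = 670.4 kips.
a = T/(0.85 f'_c b) = 670.4/(0.85 × 6.8 × 19) = 6.105 in.
M_n = T(d − a/2) = 670.4 × (28.1 − 3.0525) = 16791.8 kip·in = 16791.8/12 = 1399.32 kip·ft.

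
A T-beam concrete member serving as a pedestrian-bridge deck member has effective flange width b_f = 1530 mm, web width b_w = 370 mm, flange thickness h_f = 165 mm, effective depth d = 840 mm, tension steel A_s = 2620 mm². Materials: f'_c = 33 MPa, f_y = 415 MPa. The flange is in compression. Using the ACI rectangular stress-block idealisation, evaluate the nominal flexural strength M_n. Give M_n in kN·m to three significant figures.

M_n ≈ 900 kN·m

Tension: T = A_s f_y = 2620 × 415 = 1087300 N.
Try a within the flange: a = T/(0.85 f'_c b_f) = 1087300/(0.85 × 33 × 1530) = 25.34 mm.
Since a = 25.34 ≤ h_f = 165 mm, the stress block lies entirely in the flange; analyse as a rectangular beam of width b_f.
M_n = T(d − a/2) = 1087300 × (840 − 12.67) = 899.56 × 10⁶ N·mm.
M_n = 899.56 kN·m.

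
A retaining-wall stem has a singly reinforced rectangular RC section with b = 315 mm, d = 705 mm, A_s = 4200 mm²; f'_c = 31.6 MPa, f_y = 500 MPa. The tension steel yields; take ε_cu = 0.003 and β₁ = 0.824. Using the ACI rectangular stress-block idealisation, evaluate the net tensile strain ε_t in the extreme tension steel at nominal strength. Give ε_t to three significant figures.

a = A_s f_y/(0.85 f'_c b) = 248.20 mm.
β₁ = 0.824, so c = a/β₁ = 248.20/0.824 = 301.21 mm.
From the linear strain diagram with ε_cu = 0.003: ε_t = 0.003 (d − c)/c = 0.003 × (705 − 301.21)/301.21 = 0.00402.
ε_t is between 0.004 and 0.005 — transition zone.

ε_t ≈ 0.00402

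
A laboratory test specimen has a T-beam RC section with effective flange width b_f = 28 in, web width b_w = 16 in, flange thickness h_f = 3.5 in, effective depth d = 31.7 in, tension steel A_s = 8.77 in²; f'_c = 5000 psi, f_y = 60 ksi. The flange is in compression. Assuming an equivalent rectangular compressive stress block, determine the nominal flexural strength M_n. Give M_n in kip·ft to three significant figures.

Tension: T = A_s f_y = 8.77 × 60 = 526.2 kips.
Try a within the flange: a = T/(0.85 f'_c b_f) = 526.2/(0.85 × 5 × 28) = 4.422 in.
a = 4.422 > h_f = 3.5 in: the block extends into the web. Split into flange-overhang and web parts.
C_f = 0.85 f'_c (b_f − b_w) h_f = 0.85 × 5 × (28 − 16) × 3.5 = 178.5 kips.
Remaining web compression depth: a_w = (T − C_f)/(0.85 f'_c b_w) = (526.2 − 178.5)/(0.85 × 5 × 16) = 5.113 in.
M_n = C_f(d − h_f/2) + (T − C_f)(d − a_w/2) = 178.5 × (31.7 − 1.75) + 347.7 × (31.7 − 2.5565) = 5346.1 + 10133.2 = 15479.3 kip·in.
M_n = 15479.3/12 = 1289.94 kip·ft.

M_n ≈ 1290 kip·ft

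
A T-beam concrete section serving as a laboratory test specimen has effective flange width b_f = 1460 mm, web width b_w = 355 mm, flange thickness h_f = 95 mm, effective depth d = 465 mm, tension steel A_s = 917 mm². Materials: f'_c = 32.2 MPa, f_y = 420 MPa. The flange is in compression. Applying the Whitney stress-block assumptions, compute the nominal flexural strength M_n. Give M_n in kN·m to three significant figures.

Tension: T = A_s f_y = 917 × 420 = 385140 N.
Try a within the flange: a = T/(0.85 f'_c b_f) = 385140/(0.85 × 32.2 × 1460) = 9.64 mm.
Since a = 9.64 ≤ h_f = 95 mm, the stress block lies entirely in the flange; analyse as a rectangular beam of width b_f.
M_n = T(d − a/2) = 385140 × (465 − 4.82) = 177.23 × 10⁶ N·mm.
M_n = 177.23 kN·m.

M_n ≈ 177 kN·m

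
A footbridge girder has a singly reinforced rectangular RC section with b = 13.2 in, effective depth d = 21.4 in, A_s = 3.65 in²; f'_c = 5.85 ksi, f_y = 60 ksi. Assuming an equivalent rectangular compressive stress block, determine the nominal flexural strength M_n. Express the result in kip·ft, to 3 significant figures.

T = A_s f_y = 3.65 × 60 = 219 kips.
a = T/(0.85 f'_c b) = 219/(0.85 × 5.85 × 13.2) = 3.337 in.
M_n = T(d − a/2) = 219 × (21.4 − 1.6685) = 4321.2 kip·in = 4321.2/12 = 360.10 kip·ft.

M_n ≈ 360 kip·ft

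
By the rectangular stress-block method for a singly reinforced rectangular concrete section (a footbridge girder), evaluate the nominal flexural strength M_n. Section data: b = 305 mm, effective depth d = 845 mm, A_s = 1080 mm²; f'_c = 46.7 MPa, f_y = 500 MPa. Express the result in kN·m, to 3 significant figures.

T = A_s f_y = 1080 × 500 = 540000 N = 540 kN.
From C = T: a = T/(0.85 f'_c b) = 540000/(0.85 × 46.7 × 305) = 44.60 mm.
M_n = T(d − a/2) = 540 kN × (845 − 22.3) mm = 444.26 kN·m.

M_n ≈ 444 kN·m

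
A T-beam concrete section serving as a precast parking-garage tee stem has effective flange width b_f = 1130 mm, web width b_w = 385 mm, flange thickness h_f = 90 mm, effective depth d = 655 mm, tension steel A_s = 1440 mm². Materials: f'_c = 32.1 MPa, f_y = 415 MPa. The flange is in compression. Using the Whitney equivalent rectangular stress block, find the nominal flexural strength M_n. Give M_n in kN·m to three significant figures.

M_n ≈ 386 kN·m

Tension: T = A_s f_y = 1440 × 415 = 597600 N.
Try a within the flange: a = T/(0.85 f'_c b_f) = 597600/(0.85 × 32.1 × 1130) = 19.38 mm.
Since a = 19.38 ≤ h_f = 90 mm, the stress block lies entirely in the flange; analyse as a rectangular beam of width b_f.
M_n = T(d − a/2) = 597600 × (655 − 9.69) = 385.64 × 10⁶ N·mm.
M_n = 385.64 kN·m.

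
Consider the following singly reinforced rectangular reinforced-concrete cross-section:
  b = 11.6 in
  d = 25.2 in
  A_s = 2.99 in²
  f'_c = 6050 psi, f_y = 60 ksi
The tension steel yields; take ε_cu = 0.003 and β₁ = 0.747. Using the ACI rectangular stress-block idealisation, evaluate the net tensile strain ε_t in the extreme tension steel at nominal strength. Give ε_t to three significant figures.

a = A_s f_y/(0.85 f'_c b) = 3.007 in.
β₁ = 0.747, so c = a/β₁ = 3.007/0.747 = 4.025 in.
From the linear strain diagram with ε_cu = 0.003: ε_t = 0.003 (d − c)/c = 0.003 × (25.2 − 4.025)/4.025 = 0.0158.
Since ε_t ≥ 0.005, the section is tension-controlled.

ε_t ≈ 0.0158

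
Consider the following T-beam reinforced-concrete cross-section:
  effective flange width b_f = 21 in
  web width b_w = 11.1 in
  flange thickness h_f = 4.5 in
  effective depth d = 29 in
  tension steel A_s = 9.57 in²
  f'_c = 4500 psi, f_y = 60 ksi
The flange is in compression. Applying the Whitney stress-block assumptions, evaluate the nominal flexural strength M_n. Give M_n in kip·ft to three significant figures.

Tension: T = A_s f_y = 9.57 × 60 = 574.2 kips.
Try a within the flange: a = T/(0.85 f'_c b_f) = 574.2/(0.85 × 4.5 × 21) = 7.148 in.
a = 7.148 > h_f = 4.5 in: the block extends into the web. Split into flange-overhang and web parts.
C_f = 0.85 f'_c (b_f − b_w) h_f = 0.85 × 4.5 × (21 − 11.1) × 4.5 = 170.4 kips.
Remaining web compression depth: a_w = (T − C_f)/(0.85 f'_c b_w) = (574.2 − 170.4)/(0.85 × 4.5 × 11.1) = 9.511 in.
M_n = C_f(d − h_f/2) + (T − C_f)(d − a_w/2) = 170.4 × (29 − 2.25) + 403.8 × (29 − 4.7555) = 4558.2 + 9789.9 = 14348.1 kip·in.
M_n = 14348.1/12 = 1195.68 kip·ft.

M_n ≈ 1200 kip·ft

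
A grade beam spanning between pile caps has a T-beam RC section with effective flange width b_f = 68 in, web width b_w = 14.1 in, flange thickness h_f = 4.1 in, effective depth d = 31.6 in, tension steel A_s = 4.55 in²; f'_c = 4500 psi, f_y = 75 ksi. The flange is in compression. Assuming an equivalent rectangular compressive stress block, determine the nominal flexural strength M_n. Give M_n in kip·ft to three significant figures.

M_n ≈ 880 kip·ft

Tension: T = A_s f_y = 4.55 × 75 = 341.25 kips.
Try a within the flange: a = T/(0.85 f'_c b_f) = 341.25/(0.85 × 4.5 × 68) = 1.312 in.
Since a = 1.312 ≤ h_f = 4.1 in, the stress block lies entirely in the flange; analyse as a rectangular beam of width b_f.
M_n = T(d − a/2) = 341.25 × (31.6 − 0.656) = 10559.6 kip·in.
M_n = 10559.6/12 = 879.97 kip·ft.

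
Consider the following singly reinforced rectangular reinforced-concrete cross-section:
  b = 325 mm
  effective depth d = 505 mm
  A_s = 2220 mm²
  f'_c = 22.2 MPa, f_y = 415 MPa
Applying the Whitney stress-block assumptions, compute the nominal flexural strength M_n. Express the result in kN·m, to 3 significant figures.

T = A_s f_y = 2220 × 415 = 921300 N = 921.3 kN.
From C = T: a = T/(0.85 f'_c b) = 921300/(0.85 × 22.2 × 325) = 150.23 mm.
M_n = T(d − a/2) = 921.3 kN × (505 − 75.115) mm = 396.05 kN·m.

M_n ≈ 396 kN·m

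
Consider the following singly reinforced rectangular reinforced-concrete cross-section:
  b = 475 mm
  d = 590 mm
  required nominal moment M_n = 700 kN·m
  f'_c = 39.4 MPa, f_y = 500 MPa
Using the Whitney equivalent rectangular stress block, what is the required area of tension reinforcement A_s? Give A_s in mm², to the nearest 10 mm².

A_s ≈ 2550 mm²

With M_n = 0.85 f'_c a b (d − a/2), solve the quadratic for a:
a = d − √(d² − 2M_n/(0.85 f'_c b)) = 590 − √(590² − 2 × 700×10⁶/(0.85 × 39.4 × 475)) = 80.01 mm.
A_s = 0.85 f'_c a b / f_y = 0.85 × 39.4 × 80.01 × 475 / 500 = 2545.6 mm².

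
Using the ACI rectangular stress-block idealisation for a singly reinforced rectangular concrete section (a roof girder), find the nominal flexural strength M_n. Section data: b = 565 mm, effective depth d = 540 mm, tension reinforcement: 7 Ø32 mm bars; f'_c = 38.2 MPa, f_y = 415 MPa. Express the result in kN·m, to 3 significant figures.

M_n ≈ 1110 kN·m

A_s = 7 × 804 = 5628 mm².
T = A_s f_y = 5628 × 415 = 2335620 N = 2335.62 kN.
From C = T: a = T/(0.85 f'_c b) = 2335620/(0.85 × 38.2 × 565) = 127.31 mm.
M_n = T(d − a/2) = 2335.62 kN × (540 − 63.655) mm = 1112.56 kN·m.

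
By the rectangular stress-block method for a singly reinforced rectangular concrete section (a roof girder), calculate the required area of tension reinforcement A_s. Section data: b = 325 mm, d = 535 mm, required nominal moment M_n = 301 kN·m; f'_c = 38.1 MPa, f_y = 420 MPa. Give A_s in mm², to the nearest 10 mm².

With M_n = 0.85 f'_c a b (d − a/2), solve the quadratic for a:
a = d − √(d² − 2M_n/(0.85 f'_c b)) = 535 − √(535² − 2 × 301×10⁶/(0.85 × 38.1 × 325)) = 56.43 mm.
A_s = 0.85 f'_c a b / f_y = 0.85 × 38.1 × 56.43 × 325 / 420 = 1414.1 mm².

A_s ≈ 1410 mm²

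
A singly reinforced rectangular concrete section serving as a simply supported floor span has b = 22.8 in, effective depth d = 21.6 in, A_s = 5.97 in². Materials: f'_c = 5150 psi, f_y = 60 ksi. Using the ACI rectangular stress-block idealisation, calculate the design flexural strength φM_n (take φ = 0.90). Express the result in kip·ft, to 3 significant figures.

φM_n ≈ 532 kip·ft

T = A_s f_y = 5.97 × 60 = 358.2 kips.
a = T/(0.85 f'_c b) = 358.2/(0.85 × 5.15 × 22.8) = 3.589 in.
M_n = T(d − a/2) = 358.2 × (21.6 − 1.7945) = 7094.3 kip·in = 7094.3/12 = 591.19 kip·ft.
φM_n = 0.90 × 591.19 = 532.07 kip·ft.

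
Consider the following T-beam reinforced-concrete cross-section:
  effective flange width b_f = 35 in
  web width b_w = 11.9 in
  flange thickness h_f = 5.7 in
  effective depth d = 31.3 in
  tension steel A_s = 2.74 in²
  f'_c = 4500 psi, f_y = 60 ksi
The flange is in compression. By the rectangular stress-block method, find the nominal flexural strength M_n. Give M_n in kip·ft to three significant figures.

M_n ≈ 420 kip·ft

Tension: T = A_s f_y = 2.74 × 60 = 164.4 kips.
Try a within the flange: a = T/(0.85 f'_c b_f) = 164.4/(0.85 × 4.5 × 35) = 1.228 in.
Since a = 1.228 ≤ h_f = 5.7 in, the stress block lies entirely in the flange; analyse as a rectangular beam of width b_f.
M_n = T(d − a/2) = 164.4 × (31.3 − 0.614) = 5044.8 kip·in.
M_n = 5044.8/12 = 420.40 kip·ft.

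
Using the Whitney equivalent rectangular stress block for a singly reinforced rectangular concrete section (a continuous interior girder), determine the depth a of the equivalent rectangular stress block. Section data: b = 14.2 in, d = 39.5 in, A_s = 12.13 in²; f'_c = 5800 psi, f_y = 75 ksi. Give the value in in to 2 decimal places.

a ≈ 13.00 in

T = A_s f_y = 12.13 × 75 = 909.75 kips.
a = T/(0.85 f'_c b) = 909.75/(0.85 × 5.8 × 14.2) = 13.00 in.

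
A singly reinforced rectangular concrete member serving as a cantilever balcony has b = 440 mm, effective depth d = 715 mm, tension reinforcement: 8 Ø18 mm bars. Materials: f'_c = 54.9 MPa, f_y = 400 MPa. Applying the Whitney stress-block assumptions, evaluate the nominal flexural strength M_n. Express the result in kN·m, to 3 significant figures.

M_n ≈ 565 kN·m

A_s = 8 × 254 = 2032 mm².
T = A_s f_y = 2032 × 400 = 812800 N = 812.8 kN.
From C = T: a = T/(0.85 f'_c b) = 812800/(0.85 × 54.9 × 440) = 39.59 mm.
M_n = T(d − a/2) = 812.8 kN × (715 − 19.795) mm = 565.06 kN·m.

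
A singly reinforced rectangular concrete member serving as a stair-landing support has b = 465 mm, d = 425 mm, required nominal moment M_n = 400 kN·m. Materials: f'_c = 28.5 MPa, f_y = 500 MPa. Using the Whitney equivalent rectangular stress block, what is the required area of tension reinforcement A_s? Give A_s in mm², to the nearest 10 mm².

A_s ≈ 2120 mm²

With M_n = 0.85 f'_c a b (d − a/2), solve the quadratic for a:
a = d − √(d² − 2M_n/(0.85 f'_c b)) = 425 − √(425² − 2 × 400×10⁶/(0.85 × 28.5 × 465)) = 93.93 mm.
A_s = 0.85 f'_c a b / f_y = 0.85 × 28.5 × 93.93 × 465 / 500 = 2116.2 mm².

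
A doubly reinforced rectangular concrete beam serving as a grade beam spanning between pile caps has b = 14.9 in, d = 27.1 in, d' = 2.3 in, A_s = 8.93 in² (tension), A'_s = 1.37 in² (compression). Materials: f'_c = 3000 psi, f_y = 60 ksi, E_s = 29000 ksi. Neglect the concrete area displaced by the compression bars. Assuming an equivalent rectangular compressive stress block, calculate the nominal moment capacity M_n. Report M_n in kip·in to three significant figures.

M_n ≈ 11600 kip·in

Assume both steels yield.
a = (A_s − A'_s) f_y/(0.85 f'_c b) = (8.93 − 1.37) × 60/(0.85 × 3 × 14.9) = 11.938 in.
c = a/β₁ = 11.938/0.85 = 14.045 in; ε'_s = 0.003(c − d')/c = 0.0025 ≥ ε_y = 0.0021, so the compression steel yields.
M_n = (A_s − A'_s) f_y (d − a/2) + A'_s f_y (d − d') = 453.6 × (27.1 − 5.969) + 82.2 × (27.1 − 2.3) = 9585.0 + 2038.6 = 11623.6 kip·in.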